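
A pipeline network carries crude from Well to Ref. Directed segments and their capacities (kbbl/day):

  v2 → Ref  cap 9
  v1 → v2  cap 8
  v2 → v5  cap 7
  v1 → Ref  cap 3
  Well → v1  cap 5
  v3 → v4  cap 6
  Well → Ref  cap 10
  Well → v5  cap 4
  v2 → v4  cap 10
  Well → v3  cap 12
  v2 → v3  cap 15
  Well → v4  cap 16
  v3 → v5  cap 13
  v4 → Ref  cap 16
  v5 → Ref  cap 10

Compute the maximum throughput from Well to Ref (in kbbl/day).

41

Augment Well→Ref: bottleneck 10, flow now 10.
Augment Well→v1→Ref: bottleneck 3, flow now 13.
Augment Well→v4→Ref: bottleneck 16, flow now 29.
Augment Well→v5→Ref: bottleneck 4, flow now 33.
Augment Well→v1→v2→Ref: bottleneck 2, flow now 35.
Augment Well→v3→v5→Ref: bottleneck 6, flow now 41.
No augmenting path remains; maximum flow = 41.
In the residual graph, reachable from Well: {Well, v3, v4, v5}.
Min-cut edges: Well→v1 (5), Well→Ref (10), v4→Ref (16), v5→Ref (10); capacity 5 + 10 + 16 + 10 = 41.
This cut is saturated, so no flow can exceed 41.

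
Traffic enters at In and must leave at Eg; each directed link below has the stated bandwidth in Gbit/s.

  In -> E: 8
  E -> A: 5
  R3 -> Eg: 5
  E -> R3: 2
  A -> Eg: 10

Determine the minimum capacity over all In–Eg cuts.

7

Augment In→E→A→Eg: bottleneck 5, flow now 5.
Augment In→E→R3→Eg: bottleneck 2, flow now 7.
No augmenting path remains; maximum flow = 7.
By max-flow min-cut, the minimum cut capacity equals the max flow.
In the residual graph, reachable from In: {In, E}.
Min-cut edges: E→A (5), E→R3 (2); capacity 5 + 2 = 7.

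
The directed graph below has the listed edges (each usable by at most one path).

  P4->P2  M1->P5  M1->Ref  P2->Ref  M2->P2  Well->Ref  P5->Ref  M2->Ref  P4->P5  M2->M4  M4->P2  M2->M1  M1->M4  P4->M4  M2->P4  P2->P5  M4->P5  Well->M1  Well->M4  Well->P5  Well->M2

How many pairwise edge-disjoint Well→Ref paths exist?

5

Assign every edge capacity 1; by Menger, the answer equals the max flow.
Path Well→Ref (+1); total 1.
Path Well→M2→Ref (+1); total 2.
Path Well→M1→Ref (+1); total 3.
Path Well→P5→Ref (+1); total 4.
Path Well→M4→P2→Ref (+1); total 5.
No residual Well→Ref path; max flow = 5.
Certifying cut of size 5: {Well→M1, Well→M2, Well→M4, Well→P5, Well→Ref}.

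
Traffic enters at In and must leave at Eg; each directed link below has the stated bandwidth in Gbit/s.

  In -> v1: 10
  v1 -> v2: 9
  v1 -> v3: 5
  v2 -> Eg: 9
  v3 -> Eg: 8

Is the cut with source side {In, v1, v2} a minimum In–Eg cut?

Given cut capacity: 5 + 9 = 14.
Augment In→v1→v2→Eg: bottleneck 9, flow now 9.
Augment In→v1→v3→Eg: bottleneck 1, flow now 10.
No augmenting path remains; maximum flow = 10.
In the residual graph, reachable from In: {In}.
Min-cut edges: In→v1 (10); capacity 10 = 10.
Cut capacity 14 exceeds the max flow 10, so it is not minimum.

No — its capacity is 14, but the minimum cut has capacity 10.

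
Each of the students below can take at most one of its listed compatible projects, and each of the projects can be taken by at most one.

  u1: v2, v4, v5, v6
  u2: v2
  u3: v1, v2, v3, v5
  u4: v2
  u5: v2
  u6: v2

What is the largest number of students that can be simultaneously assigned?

Unit-capacity flow: source→left, listed edges, right→sink; max matching = max flow.
Augmenting path u1→v2 (+1); matched 1.
Augmenting path u3→v1 (+1); matched 2.
Augmenting path u2→v2→u1→v4 (+1); matched 3.
No augmenting path remains; maximum matching = 3.
König certificate: {u1, u3, v2} is a vertex cover of size 3 (every listed pair touches it), so no matching can be larger.

3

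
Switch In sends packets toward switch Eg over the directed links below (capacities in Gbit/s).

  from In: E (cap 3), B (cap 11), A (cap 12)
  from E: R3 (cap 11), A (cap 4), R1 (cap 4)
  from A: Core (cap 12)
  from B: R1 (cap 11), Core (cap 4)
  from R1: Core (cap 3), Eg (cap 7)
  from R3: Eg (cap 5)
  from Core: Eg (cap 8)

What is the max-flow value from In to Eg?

18

Augment In→E→R1→Eg: bottleneck 3, flow now 3.
Augment In→A→Core→Eg: bottleneck 8, flow now 11.
Augment In→B→R1→Eg: bottleneck 4, flow now 15.
Augment In→B→R1→E→R3→Eg: bottleneck 3, flow now 18. (uses reverse residual edge)
No augmenting path remains; maximum flow = 18.
In the residual graph, reachable from In: {In, A, B, R1, Core}.
Min-cut edges: In→E (3), R1→Eg (7), Core→Eg (8); capacity 3 + 7 + 8 = 18.
This cut is saturated, so no flow can exceed 18.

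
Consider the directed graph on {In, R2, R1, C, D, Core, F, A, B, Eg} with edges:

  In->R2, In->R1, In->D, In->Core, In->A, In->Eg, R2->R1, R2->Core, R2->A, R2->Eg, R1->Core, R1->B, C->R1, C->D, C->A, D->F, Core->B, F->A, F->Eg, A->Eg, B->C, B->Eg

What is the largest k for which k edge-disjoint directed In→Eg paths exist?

Assign every edge capacity 1; by Menger, the answer equals the max flow.
Path In→Eg (+1); total 1.
Path In→R2→Eg (+1); total 2.
Path In→A→Eg (+1); total 3.
Path In→R1→B→Eg (+1); total 4.
Path In→D→F→Eg (+1); total 5.
No residual In→Eg path; max flow = 5.
Certifying cut of size 5: {A→Eg, B→Eg, D→F, In→Eg, In→R2}.

5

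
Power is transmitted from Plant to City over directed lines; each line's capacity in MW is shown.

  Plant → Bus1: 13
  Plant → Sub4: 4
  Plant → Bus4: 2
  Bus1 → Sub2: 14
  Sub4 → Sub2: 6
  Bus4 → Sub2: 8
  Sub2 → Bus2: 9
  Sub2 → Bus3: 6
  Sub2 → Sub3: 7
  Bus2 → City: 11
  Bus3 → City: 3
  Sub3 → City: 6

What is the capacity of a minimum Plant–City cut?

18

Augment Plant→Bus1→Sub2→Bus2→City: bottleneck 9, flow now 9.
Augment Plant→Bus1→Sub2→Bus3→City: bottleneck 3, flow now 12.
Augment Plant→Bus1→Sub2→Sub3→City: bottleneck 1, flow now 13.
Augment Plant→Sub4→Sub2→Sub3→City: bottleneck 4, flow now 17.
Augment Plant→Bus4→Sub2→Sub3→City: bottleneck 1, flow now 18.
No augmenting path remains; maximum flow = 18.
By max-flow min-cut, the minimum cut capacity equals the max flow.
In the residual graph, reachable from Plant: {Plant, Bus1, Sub4, Bus4, Sub2, Bus3, Sub3}.
Min-cut edges: Sub2→Bus2 (9), Bus3→City (3), Sub3→City (6); capacity 9 + 3 + 6 = 18.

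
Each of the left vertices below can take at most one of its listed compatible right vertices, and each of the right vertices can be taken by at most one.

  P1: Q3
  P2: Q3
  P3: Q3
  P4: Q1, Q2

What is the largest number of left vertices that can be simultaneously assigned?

2

Unit-capacity flow: source→left, listed edges, right→sink; max matching = max flow.
Augmenting path P1→Q3 (+1); matched 1.
Augmenting path P4→Q1 (+1); matched 2.
No augmenting path remains; maximum matching = 2.
König certificate: {P4, Q3} is a vertex cover of size 2 (every listed pair touches it), so no matching can be larger.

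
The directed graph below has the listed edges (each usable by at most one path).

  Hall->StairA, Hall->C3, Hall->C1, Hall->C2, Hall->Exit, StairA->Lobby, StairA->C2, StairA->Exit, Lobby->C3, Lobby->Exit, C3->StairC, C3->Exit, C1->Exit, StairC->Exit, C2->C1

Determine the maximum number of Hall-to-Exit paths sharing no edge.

4

Assign every edge capacity 1; by Menger, the answer equals the max flow.
Path Hall→Exit (+1); total 1.
Path Hall→StairA→Exit (+1); total 2.
Path Hall→C3→Exit (+1); total 3.
Path Hall→C1→Exit (+1); total 4.
No residual Hall→Exit path; max flow = 4.
Certifying cut of size 4: {C1→Exit, Hall→C3, Hall→Exit, Hall→StairA}.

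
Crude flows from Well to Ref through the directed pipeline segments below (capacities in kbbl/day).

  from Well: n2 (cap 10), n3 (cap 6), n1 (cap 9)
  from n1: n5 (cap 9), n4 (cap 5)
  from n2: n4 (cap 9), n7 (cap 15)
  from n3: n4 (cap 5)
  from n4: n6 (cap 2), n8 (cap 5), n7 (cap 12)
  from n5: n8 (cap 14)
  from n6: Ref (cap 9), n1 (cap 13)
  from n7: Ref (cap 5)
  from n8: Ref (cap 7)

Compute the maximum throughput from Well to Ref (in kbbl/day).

14

Augment Well→n2→n7→Ref: bottleneck 5, flow now 5.
Augment Well→n1→n4→n6→Ref: bottleneck 2, flow now 7.
Augment Well→n1→n4→n8→Ref: bottleneck 3, flow now 10.
Augment Well→n1→n5→n8→Ref: bottleneck 4, flow now 14.
No augmenting path remains; maximum flow = 14.
In the residual graph, reachable from Well: {Well, n1, n2, n3, n4, n5, n7, n8}.
Min-cut edges: n4→n6 (2), n7→Ref (5), n8→Ref (7); capacity 2 + 5 + 7 = 14.
This cut is saturated, so no flow can exceed 14.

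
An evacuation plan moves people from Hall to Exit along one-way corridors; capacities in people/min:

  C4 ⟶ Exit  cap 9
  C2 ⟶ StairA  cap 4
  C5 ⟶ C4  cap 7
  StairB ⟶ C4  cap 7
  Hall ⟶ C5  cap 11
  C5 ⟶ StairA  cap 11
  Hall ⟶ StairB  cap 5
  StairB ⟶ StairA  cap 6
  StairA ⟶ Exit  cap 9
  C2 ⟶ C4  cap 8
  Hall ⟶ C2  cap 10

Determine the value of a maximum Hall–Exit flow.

Augment Hall→C2→StairA→Exit: bottleneck 4, flow now 4.
Augment Hall→C2→C4→Exit: bottleneck 6, flow now 10.
Augment Hall→C5→StairA→Exit: bottleneck 5, flow now 15.
Augment Hall→C5→C4→Exit: bottleneck 3, flow now 18.
No augmenting path remains; maximum flow = 18.
In the residual graph, reachable from Hall: {Hall, C2, C5, StairB, StairA, C4}.
Min-cut edges: StairA→Exit (9), C4→Exit (9); capacity 9 + 9 = 18.
This cut is saturated, so no flow can exceed 18.

18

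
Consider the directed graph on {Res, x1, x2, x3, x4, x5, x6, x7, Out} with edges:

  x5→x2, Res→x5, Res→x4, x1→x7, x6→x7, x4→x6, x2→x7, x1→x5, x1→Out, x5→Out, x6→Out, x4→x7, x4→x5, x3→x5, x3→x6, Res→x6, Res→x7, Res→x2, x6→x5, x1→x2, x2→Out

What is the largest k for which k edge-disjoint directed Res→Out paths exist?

Assign every edge capacity 1; by Menger, the answer equals the max flow.
Path Res→x2→Out (+1); total 1.
Path Res→x5→Out (+1); total 2.
Path Res→x6→Out (+1); total 3.
No residual Res→Out path; max flow = 3.
Certifying cut of size 3: {x2→Out, x5→Out, x6→Out}.

3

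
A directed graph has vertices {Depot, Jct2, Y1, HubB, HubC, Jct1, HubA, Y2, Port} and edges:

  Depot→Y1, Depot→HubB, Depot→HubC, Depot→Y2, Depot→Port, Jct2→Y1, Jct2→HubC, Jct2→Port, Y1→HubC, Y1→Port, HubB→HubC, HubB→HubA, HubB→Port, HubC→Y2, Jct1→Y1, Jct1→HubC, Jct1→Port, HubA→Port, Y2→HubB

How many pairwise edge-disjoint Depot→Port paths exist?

Assign every edge capacity 1; by Menger, the answer equals the max flow.
Path Depot→Port (+1); total 1.
Path Depot→Y1→Port (+1); total 2.
Path Depot→HubB→Port (+1); total 3.
Path Depot→Y2→HubB→HubA→Port (+1); total 4.
No residual Depot→Port path; max flow = 4.
Certifying cut of size 4: {Depot→HubB, Depot→Port, Depot→Y1, Y2→HubB}.

4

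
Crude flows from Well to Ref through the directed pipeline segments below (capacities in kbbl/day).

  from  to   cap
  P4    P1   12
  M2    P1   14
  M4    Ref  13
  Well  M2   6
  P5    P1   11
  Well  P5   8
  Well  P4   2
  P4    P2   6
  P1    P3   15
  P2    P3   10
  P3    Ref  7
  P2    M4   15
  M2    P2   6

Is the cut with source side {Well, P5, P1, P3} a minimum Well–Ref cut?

Given cut capacity: 6 + 2 + 7 = 15.
Augment Well→P5→P1→P3→Ref: bottleneck 7, flow now 7.
Augment Well→M2→P2→M4→Ref: bottleneck 6, flow now 13.
Augment Well→P4→P2→M4→Ref: bottleneck 2, flow now 15.
No augmenting path remains; maximum flow = 15.
Cut capacity 15 equals the max flow, so it is a minimum cut.

Yes — it is a minimum cut (capacity 15).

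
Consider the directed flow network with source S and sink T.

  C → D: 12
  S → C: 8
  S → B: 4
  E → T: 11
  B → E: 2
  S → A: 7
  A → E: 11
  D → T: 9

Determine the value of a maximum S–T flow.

17

Augment S→A→E→T: bottleneck 7, flow now 7.
Augment S→B→E→T: bottleneck 2, flow now 9.
Augment S→C→D→T: bottleneck 8, flow now 17.
No augmenting path remains; maximum flow = 17.
In the residual graph, reachable from S: {S, B}.
Min-cut edges: S→A (7), S→C (8), B→E (2); capacity 7 + 8 + 2 = 17.
This cut is saturated, so no flow can exceed 17.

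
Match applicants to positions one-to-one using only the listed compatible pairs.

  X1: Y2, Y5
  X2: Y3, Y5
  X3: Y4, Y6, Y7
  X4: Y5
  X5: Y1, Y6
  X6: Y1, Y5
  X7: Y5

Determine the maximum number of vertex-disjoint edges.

Unit-capacity flow: source→left, listed edges, right→sink; max matching = max flow.
Augmenting path X1→Y2 (+1); matched 1.
Augmenting path X2→Y3 (+1); matched 2.
Augmenting path X3→Y4 (+1); matched 3.
Augmenting path X4→Y5 (+1); matched 4.
Augmenting path X5→Y1 (+1); matched 5.
Augmenting path X6→Y1→X5→Y6 (+1); matched 6.
No augmenting path remains; maximum matching = 6.
König certificate: {X1, X2, X3, X5, X6, Y5} is a vertex cover of size 6 (every listed pair touches it), so no matching can be larger.

6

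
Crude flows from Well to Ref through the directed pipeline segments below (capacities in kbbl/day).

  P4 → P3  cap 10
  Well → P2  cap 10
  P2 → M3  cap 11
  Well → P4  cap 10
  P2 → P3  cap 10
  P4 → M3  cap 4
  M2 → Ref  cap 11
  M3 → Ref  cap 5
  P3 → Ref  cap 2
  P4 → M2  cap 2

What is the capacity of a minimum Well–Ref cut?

9

Augment Well→P4→P3→Ref: bottleneck 2, flow now 2.
Augment Well→P4→M3→Ref: bottleneck 4, flow now 6.
Augment Well→P4→M2→Ref: bottleneck 2, flow now 8.
Augment Well→P2→M3→Ref: bottleneck 1, flow now 9.
No augmenting path remains; maximum flow = 9.
By max-flow min-cut, the minimum cut capacity equals the max flow.
In the residual graph, reachable from Well: {Well, P4, P2, P3, M3}.
Min-cut edges: P4→M2 (2), P3→Ref (2), M3→Ref (5); capacity 2 + 2 + 5 = 9.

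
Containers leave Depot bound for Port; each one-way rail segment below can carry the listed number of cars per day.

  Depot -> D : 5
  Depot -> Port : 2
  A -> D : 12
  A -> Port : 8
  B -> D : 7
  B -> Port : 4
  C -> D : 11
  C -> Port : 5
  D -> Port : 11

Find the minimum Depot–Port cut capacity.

Augment Depot→Port: bottleneck 2, flow now 2.
Augment Depot→D→Port: bottleneck 5, flow now 7.
No augmenting path remains; maximum flow = 7.
By max-flow min-cut, the minimum cut capacity equals the max flow.
In the residual graph, reachable from Depot: {Depot}.
Min-cut edges: Depot→D (5), Depot→Port (2); capacity 5 + 2 = 7.

7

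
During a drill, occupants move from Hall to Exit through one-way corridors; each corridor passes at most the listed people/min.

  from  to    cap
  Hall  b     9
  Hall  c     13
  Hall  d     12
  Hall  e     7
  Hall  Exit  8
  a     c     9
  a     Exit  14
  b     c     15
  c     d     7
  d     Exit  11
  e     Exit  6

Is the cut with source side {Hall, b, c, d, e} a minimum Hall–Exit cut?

Given cut capacity: 8 + 11 + 6 = 25.
Augment Hall→Exit: bottleneck 8, flow now 8.
Augment Hall→d→Exit: bottleneck 11, flow now 19.
Augment Hall→e→Exit: bottleneck 6, flow now 25.
No augmenting path remains; maximum flow = 25.
Cut capacity 25 equals the max flow, so it is a minimum cut.

Yes — it is a minimum cut (capacity 25).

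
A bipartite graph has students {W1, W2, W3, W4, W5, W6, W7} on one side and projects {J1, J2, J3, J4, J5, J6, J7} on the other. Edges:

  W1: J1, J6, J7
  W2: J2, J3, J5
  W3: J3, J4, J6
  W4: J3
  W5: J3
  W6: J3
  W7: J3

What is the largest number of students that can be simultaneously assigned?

Unit-capacity flow: source→left, listed edges, right→sink; max matching = max flow.
Augmenting path W1→J1 (+1); matched 1.
Augmenting path W2→J2 (+1); matched 2.
Augmenting path W3→J3 (+1); matched 3.
Augmenting path W4→J3→W3→J4 (+1); matched 4.
No augmenting path remains; maximum matching = 4.
König certificate: {W1, W2, W3, J3} is a vertex cover of size 4 (every listed pair touches it), so no matching can be larger.

4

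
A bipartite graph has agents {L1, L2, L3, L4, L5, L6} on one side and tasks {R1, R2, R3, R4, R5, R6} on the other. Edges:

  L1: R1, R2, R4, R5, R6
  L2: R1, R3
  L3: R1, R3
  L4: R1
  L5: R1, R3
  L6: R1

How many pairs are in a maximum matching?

Unit-capacity flow: source→left, listed edges, right→sink; max matching = max flow.
Augmenting path L1→R1 (+1); matched 1.
Augmenting path L2→R3 (+1); matched 2.
Augmenting path L3→R1→L1→R2 (+1); matched 3.
No augmenting path remains; maximum matching = 3.
König certificate: {L1, R1, R3} is a vertex cover of size 3 (every listed pair touches it), so no matching can be larger.

3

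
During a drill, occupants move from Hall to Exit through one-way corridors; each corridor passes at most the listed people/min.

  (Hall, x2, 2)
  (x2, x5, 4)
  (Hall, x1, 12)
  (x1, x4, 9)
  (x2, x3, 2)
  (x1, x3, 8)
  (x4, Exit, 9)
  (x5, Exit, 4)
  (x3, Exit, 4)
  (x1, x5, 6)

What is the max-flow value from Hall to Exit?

Augment Hall→x1→x3→Exit: bottleneck 4, flow now 4.
Augment Hall→x1→x4→Exit: bottleneck 8, flow now 12.
Augment Hall→x2→x5→Exit: bottleneck 2, flow now 14.
No augmenting path remains; maximum flow = 14.
In the residual graph, reachable from Hall: {Hall}.
Min-cut edges: Hall→x1 (12), Hall→x2 (2); capacity 12 + 2 = 14.
This cut is saturated, so no flow can exceed 14.

14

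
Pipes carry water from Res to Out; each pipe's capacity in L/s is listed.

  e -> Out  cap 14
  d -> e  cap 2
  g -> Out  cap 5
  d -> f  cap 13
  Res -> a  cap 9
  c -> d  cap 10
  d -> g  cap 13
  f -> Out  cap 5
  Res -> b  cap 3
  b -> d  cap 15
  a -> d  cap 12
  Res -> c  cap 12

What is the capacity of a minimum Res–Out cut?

12

Augment Res→a→d→e→Out: bottleneck 2, flow now 2.
Augment Res→a→d→f→Out: bottleneck 5, flow now 7.
Augment Res→a→d→g→Out: bottleneck 2, flow now 9.
Augment Res→b→d→g→Out: bottleneck 3, flow now 12.
No augmenting path remains; maximum flow = 12.
By max-flow min-cut, the minimum cut capacity equals the max flow.
In the residual graph, reachable from Res: {Res, a, b, c, d, f, g}.
Min-cut edges: d→e (2), f→Out (5), g→Out (5); capacity 2 + 5 + 5 = 12.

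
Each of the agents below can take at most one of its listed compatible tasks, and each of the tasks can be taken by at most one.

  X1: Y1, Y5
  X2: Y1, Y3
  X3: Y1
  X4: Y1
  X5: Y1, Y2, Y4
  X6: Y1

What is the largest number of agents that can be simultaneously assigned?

Unit-capacity flow: source→left, listed edges, right→sink; max matching = max flow.
Augmenting path X1→Y1 (+1); matched 1.
Augmenting path X2→Y3 (+1); matched 2.
Augmenting path X5→Y2 (+1); matched 3.
Augmenting path X3→Y1→X1→Y5 (+1); matched 4.
No augmenting path remains; maximum matching = 4.
König certificate: {X1, X2, X5, Y1} is a vertex cover of size 4 (every listed pair touches it), so no matching can be larger.

4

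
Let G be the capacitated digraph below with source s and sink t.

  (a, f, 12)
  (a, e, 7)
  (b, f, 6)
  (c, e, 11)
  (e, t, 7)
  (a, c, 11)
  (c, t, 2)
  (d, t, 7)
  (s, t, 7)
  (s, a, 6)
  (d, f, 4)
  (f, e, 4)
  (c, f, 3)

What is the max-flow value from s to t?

Augment s→t: bottleneck 7, flow now 7.
Augment s→a→c→t: bottleneck 2, flow now 9.
Augment s→a→e→t: bottleneck 4, flow now 13.
No augmenting path remains; maximum flow = 13.
In the residual graph, reachable from s: {s}.
Min-cut edges: s→a (6), s→t (7); capacity 6 + 7 = 13.
This cut is saturated, so no flow can exceed 13.

13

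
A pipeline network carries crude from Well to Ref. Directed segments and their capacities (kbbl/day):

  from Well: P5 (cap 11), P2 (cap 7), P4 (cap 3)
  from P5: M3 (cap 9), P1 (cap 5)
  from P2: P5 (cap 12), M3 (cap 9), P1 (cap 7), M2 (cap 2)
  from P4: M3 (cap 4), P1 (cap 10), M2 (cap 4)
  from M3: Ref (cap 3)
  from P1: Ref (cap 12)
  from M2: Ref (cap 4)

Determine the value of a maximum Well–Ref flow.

Augment Well→P5→M3→Ref: bottleneck 3, flow now 3.
Augment Well→P5→P1→Ref: bottleneck 5, flow now 8.
Augment Well→P2→P1→Ref: bottleneck 7, flow now 15.
Augment Well→P4→M2→Ref: bottleneck 3, flow now 18.
No augmenting path remains; maximum flow = 18.
In the residual graph, reachable from Well: {Well, P5, M3}.
Min-cut edges: Well→P2 (7), Well→P4 (3), P5→P1 (5), M3→Ref (3); capacity 7 + 3 + 5 + 3 = 18.
This cut is saturated, so no flow can exceed 18.

18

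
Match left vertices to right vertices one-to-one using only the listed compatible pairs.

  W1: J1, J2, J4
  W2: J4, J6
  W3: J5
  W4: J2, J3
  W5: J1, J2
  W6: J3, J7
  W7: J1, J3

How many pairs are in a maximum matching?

Unit-capacity flow: source→left, listed edges, right→sink; max matching = max flow.
Augmenting path W1→J1 (+1); matched 1.
Augmenting path W2→J4 (+1); matched 2.
Augmenting path W3→J5 (+1); matched 3.
Augmenting path W4→J2 (+1); matched 4.
Augmenting path W6→J3 (+1); matched 5.
Augmenting path W7→J3→W6→J7 (+1); matched 6.
Augmenting path W5→J1→W1→J4→W2→J6 (+1); matched 7.
No augmenting path remains; maximum matching = 7.
König certificate: {W1, W2, W3, W4, W5, W6, W7} is a vertex cover of size 7 (every listed pair touches it), so no matching can be larger.

7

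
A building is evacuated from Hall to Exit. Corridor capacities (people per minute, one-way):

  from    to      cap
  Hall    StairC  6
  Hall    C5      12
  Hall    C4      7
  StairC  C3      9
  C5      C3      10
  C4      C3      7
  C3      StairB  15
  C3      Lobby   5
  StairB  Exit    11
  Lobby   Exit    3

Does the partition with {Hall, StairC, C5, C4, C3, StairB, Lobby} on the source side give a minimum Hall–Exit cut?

Yes — it is a minimum cut (capacity 14).

Given cut capacity: 11 + 3 = 14.
Augment Hall→StairC→C3→StairB→Exit: bottleneck 6, flow now 6.
Augment Hall→C5→C3→StairB→Exit: bottleneck 5, flow now 11.
Augment Hall→C5→C3→Lobby→Exit: bottleneck 3, flow now 14.
No augmenting path remains; maximum flow = 14.
Cut capacity 14 equals the max flow, so it is a minimum cut.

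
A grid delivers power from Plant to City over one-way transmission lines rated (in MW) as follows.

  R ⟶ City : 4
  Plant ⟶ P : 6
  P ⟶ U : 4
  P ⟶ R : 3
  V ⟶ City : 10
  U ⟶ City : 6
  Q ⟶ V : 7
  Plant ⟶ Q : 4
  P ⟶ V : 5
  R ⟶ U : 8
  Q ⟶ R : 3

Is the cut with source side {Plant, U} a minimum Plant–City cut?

No — its capacity is 16, but the minimum cut has capacity 10.

Given cut capacity: 6 + 4 + 6 = 16.
Augment Plant→P→R→City: bottleneck 3, flow now 3.
Augment Plant→P→U→City: bottleneck 3, flow now 6.
Augment Plant→Q→R→City: bottleneck 1, flow now 7.
Augment Plant→Q→V→City: bottleneck 3, flow now 10.
No augmenting path remains; maximum flow = 10.
In the residual graph, reachable from Plant: {Plant}.
Min-cut edges: Plant→P (6), Plant→Q (4); capacity 6 + 4 = 10.
Cut capacity 16 exceeds the max flow 10, so it is not minimum.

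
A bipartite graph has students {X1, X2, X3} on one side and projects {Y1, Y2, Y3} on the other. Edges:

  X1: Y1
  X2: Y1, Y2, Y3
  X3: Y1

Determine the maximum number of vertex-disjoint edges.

Unit-capacity flow: source→left, listed edges, right→sink; max matching = max flow.
Augmenting path X1→Y1 (+1); matched 1.
Augmenting path X2→Y2 (+1); matched 2.
No augmenting path remains; maximum matching = 2.
König certificate: {X2, Y1} is a vertex cover of size 2 (every listed pair touches it), so no matching can be larger.

2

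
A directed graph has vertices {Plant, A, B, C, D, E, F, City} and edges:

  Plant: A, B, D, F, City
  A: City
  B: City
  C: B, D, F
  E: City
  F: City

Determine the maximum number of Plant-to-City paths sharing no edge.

Assign every edge capacity 1; by Menger, the answer equals the max flow.
Path Plant→City (+1); total 1.
Path Plant→A→City (+1); total 2.
Path Plant→B→City (+1); total 3.
Path Plant→F→City (+1); total 4.
No residual Plant→City path; max flow = 4.
Certifying cut of size 4: {Plant→A, Plant→B, Plant→City, Plant→F}.

4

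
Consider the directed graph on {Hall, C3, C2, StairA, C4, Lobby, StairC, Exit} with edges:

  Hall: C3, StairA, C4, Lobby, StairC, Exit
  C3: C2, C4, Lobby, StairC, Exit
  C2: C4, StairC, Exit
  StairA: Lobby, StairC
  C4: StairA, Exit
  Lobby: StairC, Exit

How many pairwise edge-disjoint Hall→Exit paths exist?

4

Assign every edge capacity 1; by Menger, the answer equals the max flow.
Path Hall→Exit (+1); total 1.
Path Hall→C3→Exit (+1); total 2.
Path Hall→C4→Exit (+1); total 3.
Path Hall→Lobby→Exit (+1); total 4.
No residual Hall→Exit path; max flow = 4.
Certifying cut of size 4: {Hall→C3, Hall→C4, Hall→Exit, Lobby→Exit}.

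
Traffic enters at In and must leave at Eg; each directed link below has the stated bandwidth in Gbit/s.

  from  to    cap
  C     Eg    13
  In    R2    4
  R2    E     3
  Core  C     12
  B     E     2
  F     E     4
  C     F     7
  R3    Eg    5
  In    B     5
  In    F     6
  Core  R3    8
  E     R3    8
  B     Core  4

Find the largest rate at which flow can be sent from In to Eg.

9

Augment In→R2→E→R3→Eg: bottleneck 3, flow now 3.
Augment In→B→Core→R3→Eg: bottleneck 2, flow now 5.
Augment In→B→Core→C→Eg: bottleneck 2, flow now 7.
Augment In→B→E→R3→Core→C→Eg: bottleneck 1, flow now 8. (uses reverse residual edge)
Augment In→F→E→R3→Core→C→Eg: bottleneck 1, flow now 9. (uses reverse residual edge)
No augmenting path remains; maximum flow = 9.
In the residual graph, reachable from In: {In, R2, B, F, E, R3}.
Min-cut edges: B→Core (4), R3→Eg (5); capacity 4 + 5 = 9.
This cut is saturated, so no flow can exceed 9.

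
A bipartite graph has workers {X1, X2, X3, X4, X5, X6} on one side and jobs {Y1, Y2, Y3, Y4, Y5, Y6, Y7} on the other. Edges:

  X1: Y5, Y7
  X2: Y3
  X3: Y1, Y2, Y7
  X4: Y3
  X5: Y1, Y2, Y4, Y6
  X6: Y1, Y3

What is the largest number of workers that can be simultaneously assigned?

5

Unit-capacity flow: source→left, listed edges, right→sink; max matching = max flow.
Augmenting path X1→Y5 (+1); matched 1.
Augmenting path X2→Y3 (+1); matched 2.
Augmenting path X3→Y1 (+1); matched 3.
Augmenting path X5→Y2 (+1); matched 4.
Augmenting path X6→Y1→X3→Y7 (+1); matched 5.
No augmenting path remains; maximum matching = 5.
König certificate: {X1, X3, X5, X6, Y3} is a vertex cover of size 5 (every listed pair touches it), so no matching can be larger.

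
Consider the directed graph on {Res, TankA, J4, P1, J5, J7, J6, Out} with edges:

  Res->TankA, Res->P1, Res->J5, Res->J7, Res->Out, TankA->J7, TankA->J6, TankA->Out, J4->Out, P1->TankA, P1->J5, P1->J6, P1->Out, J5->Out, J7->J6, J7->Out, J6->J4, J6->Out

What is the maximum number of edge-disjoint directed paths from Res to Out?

5

Assign every edge capacity 1; by Menger, the answer equals the max flow.
Path Res→Out (+1); total 1.
Path Res→TankA→Out (+1); total 2.
Path Res→P1→Out (+1); total 3.
Path Res→J5→Out (+1); total 4.
Path Res→J7→Out (+1); total 5.
No residual Res→Out path; max flow = 5.
Certifying cut of size 5: {Res→J5, Res→J7, Res→Out, Res→P1, Res→TankA}.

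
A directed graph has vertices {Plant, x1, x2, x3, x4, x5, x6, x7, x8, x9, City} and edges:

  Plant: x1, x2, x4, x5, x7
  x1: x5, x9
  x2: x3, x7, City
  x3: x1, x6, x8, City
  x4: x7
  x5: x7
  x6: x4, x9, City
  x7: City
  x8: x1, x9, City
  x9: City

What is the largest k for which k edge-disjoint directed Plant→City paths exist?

Assign every edge capacity 1; by Menger, the answer equals the max flow.
Path Plant→x2→City (+1); total 1.
Path Plant→x7→City (+1); total 2.
Path Plant→x1→x9→City (+1); total 3.
No residual Plant→City path; max flow = 3.
Certifying cut of size 3: {Plant→x1, Plant→x2, x7→City}.

3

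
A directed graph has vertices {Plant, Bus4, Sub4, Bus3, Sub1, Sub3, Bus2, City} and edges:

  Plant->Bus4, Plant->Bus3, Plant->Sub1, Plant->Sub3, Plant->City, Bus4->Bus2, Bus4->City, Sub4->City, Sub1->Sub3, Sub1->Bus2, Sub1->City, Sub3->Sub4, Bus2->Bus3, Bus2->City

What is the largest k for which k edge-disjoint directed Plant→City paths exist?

4

Assign every edge capacity 1; by Menger, the answer equals the max flow.
Path Plant→City (+1); total 1.
Path Plant→Bus4→City (+1); total 2.
Path Plant→Sub1→City (+1); total 3.
Path Plant→Sub3→Sub4→City (+1); total 4.
No residual Plant→City path; max flow = 4.
Certifying cut of size 4: {Plant→Bus4, Plant→City, Plant→Sub1, Plant→Sub3}.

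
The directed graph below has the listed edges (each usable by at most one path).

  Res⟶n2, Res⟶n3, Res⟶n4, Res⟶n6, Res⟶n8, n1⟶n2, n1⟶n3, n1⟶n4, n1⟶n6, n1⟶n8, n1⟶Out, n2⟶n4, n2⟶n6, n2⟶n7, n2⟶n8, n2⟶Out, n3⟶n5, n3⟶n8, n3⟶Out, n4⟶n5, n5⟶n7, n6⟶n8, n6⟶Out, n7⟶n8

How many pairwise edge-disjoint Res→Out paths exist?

Assign every edge capacity 1; by Menger, the answer equals the max flow.
Path Res→n2→Out (+1); total 1.
Path Res→n3→Out (+1); total 2.
Path Res→n6→Out (+1); total 3.
No residual Res→Out path; max flow = 3.
Certifying cut of size 3: {Res→n2, Res→n3, Res→n6}.

3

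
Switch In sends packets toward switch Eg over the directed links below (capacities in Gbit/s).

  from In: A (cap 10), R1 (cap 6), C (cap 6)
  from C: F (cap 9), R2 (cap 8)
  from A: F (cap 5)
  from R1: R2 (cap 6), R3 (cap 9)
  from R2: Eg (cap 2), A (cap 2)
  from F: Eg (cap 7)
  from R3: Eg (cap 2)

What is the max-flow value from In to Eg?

11

Augment In→C→R2→Eg: bottleneck 2, flow now 2.
Augment In→C→F→Eg: bottleneck 4, flow now 6.
Augment In→A→F→Eg: bottleneck 3, flow now 9.
Augment In→R1→R3→Eg: bottleneck 2, flow now 11.
No augmenting path remains; maximum flow = 11.
In the residual graph, reachable from In: {In, C, A, R1, R2, F, R3}.
Min-cut edges: R2→Eg (2), F→Eg (7), R3→Eg (2); capacity 2 + 7 + 2 = 11.
This cut is saturated, so no flow can exceed 11.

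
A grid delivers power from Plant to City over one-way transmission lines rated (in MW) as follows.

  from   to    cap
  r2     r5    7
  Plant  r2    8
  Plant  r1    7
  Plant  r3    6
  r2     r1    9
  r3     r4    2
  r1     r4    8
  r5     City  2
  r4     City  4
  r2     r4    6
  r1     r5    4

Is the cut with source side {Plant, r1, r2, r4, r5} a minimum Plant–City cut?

No — its capacity is 12, but the minimum cut has capacity 6.

Given cut capacity: 6 + 4 + 2 = 12.
Augment Plant→r1→r4→City: bottleneck 4, flow now 4.
Augment Plant→r1→r5→City: bottleneck 2, flow now 6.
No augmenting path remains; maximum flow = 6.
In the residual graph, reachable from Plant: {Plant, r1, r2, r3, r4, r5}.
Min-cut edges: r4→City (4), r5→City (2); capacity 4 + 2 = 6.
Cut capacity 12 exceeds the max flow 6, so it is not minimum.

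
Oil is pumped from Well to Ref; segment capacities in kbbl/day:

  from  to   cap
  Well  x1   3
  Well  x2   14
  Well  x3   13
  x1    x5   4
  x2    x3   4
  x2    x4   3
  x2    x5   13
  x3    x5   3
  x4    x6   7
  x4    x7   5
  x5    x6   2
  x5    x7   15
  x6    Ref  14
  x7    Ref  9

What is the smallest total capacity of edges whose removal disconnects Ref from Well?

14

Augment Well→x1→x5→x6→Ref: bottleneck 2, flow now 2.
Augment Well→x1→x5→x7→Ref: bottleneck 1, flow now 3.
Augment Well→x2→x4→x6→Ref: bottleneck 3, flow now 6.
Augment Well→x2→x5→x7→Ref: bottleneck 8, flow now 14.
No augmenting path remains; maximum flow = 14.
By max-flow min-cut, the minimum cut capacity equals the max flow.
In the residual graph, reachable from Well: {Well, x1, x2, x3, x5, x7}.
Min-cut edges: x2→x4 (3), x5→x6 (2), x7→Ref (9); capacity 3 + 2 + 9 = 14.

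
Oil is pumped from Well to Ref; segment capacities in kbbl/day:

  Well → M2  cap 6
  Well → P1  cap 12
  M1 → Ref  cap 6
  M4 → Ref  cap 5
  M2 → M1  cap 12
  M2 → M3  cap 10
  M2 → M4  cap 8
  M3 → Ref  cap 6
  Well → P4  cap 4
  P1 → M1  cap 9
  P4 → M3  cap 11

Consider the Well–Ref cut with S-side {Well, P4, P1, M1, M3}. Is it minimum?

No — its capacity is 18, but the minimum cut has capacity 16.

Given cut capacity: 6 + 6 + 6 = 18.
Augment Well→P4→M3→Ref: bottleneck 4, flow now 4.
Augment Well→M2→M1→Ref: bottleneck 6, flow now 10.
Augment Well→P1→M1→M2→M4→Ref: bottleneck 5, flow now 15. (uses reverse residual edge)
Augment Well→P1→M1→M2→M3→Ref: bottleneck 1, flow now 16. (uses reverse residual edge)
No augmenting path remains; maximum flow = 16.
In the residual graph, reachable from Well: {Well, P1, M1}.
Min-cut edges: Well→P4 (4), Well→M2 (6), M1→Ref (6); capacity 4 + 6 + 6 = 16.
Cut capacity 18 exceeds the max flow 16, so it is not minimum.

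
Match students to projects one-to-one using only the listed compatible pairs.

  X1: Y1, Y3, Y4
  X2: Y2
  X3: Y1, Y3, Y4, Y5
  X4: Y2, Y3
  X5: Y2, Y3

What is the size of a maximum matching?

Unit-capacity flow: source→left, listed edges, right→sink; max matching = max flow.
Augmenting path X1→Y1 (+1); matched 1.
Augmenting path X2→Y2 (+1); matched 2.
Augmenting path X3→Y3 (+1); matched 3.
Augmenting path X4→Y3→X3→Y4 (+1); matched 4.
No augmenting path remains; maximum matching = 4.
König certificate: {X1, X3, Y2, Y3} is a vertex cover of size 4 (every listed pair touches it), so no matching can be larger.

4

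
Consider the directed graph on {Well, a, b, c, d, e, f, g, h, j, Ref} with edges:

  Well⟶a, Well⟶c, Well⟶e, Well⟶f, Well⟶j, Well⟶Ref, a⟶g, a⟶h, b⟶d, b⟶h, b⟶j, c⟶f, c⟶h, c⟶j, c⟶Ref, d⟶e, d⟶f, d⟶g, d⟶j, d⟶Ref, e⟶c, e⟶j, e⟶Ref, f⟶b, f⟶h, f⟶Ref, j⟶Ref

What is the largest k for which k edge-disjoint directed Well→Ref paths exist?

Assign every edge capacity 1; by Menger, the answer equals the max flow.
Path Well→Ref (+1); total 1.
Path Well→c→Ref (+1); total 2.
Path Well→e→Ref (+1); total 3.
Path Well→f→Ref (+1); total 4.
Path Well→j→Ref (+1); total 5.
No residual Well→Ref path; max flow = 5.
Certifying cut of size 5: {Well→Ref, Well→c, Well→e, Well→f, Well→j}.

5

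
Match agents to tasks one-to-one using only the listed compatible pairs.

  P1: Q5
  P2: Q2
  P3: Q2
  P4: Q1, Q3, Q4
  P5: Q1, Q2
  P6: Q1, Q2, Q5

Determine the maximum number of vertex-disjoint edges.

Unit-capacity flow: source→left, listed edges, right→sink; max matching = max flow.
Augmenting path P1→Q5 (+1); matched 1.
Augmenting path P2→Q2 (+1); matched 2.
Augmenting path P4→Q1 (+1); matched 3.
Augmenting path P5→Q1→P4→Q3 (+1); matched 4.
No augmenting path remains; maximum matching = 4.
König certificate: {P4, Q1, Q2, Q5} is a vertex cover of size 4 (every listed pair touches it), so no matching can be larger.

4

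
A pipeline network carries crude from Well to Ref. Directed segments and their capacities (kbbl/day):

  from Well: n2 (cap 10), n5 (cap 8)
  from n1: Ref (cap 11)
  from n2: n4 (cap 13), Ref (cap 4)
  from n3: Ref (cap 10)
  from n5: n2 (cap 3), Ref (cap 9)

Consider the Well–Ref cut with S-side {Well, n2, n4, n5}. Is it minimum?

No — its capacity is 13, but the minimum cut has capacity 12.

Given cut capacity: 4 + 9 = 13.
Augment Well→n2→Ref: bottleneck 4, flow now 4.
Augment Well→n5→Ref: bottleneck 8, flow now 12.
No augmenting path remains; maximum flow = 12.
In the residual graph, reachable from Well: {Well, n2, n4}.
Min-cut edges: Well→n5 (8), n2→Ref (4); capacity 8 + 4 = 12.
Cut capacity 13 exceeds the max flow 12, so it is not minimum.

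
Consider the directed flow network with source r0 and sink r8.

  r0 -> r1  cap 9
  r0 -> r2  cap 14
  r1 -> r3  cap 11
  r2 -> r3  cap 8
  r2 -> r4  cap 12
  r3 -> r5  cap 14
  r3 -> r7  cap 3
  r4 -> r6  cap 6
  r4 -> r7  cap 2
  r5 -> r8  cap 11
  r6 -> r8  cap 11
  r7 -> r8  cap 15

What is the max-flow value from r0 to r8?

Augment r0→r1→r3→r5→r8: bottleneck 9, flow now 9.
Augment r0→r2→r3→r5→r8: bottleneck 2, flow now 11.
Augment r0→r2→r3→r7→r8: bottleneck 3, flow now 14.
Augment r0→r2→r4→r6→r8: bottleneck 6, flow now 20.
Augment r0→r2→r4→r7→r8: bottleneck 2, flow now 22.
No augmenting path remains; maximum flow = 22.
In the residual graph, reachable from r0: {r0, r1, r2, r3, r4, r5}.
Min-cut edges: r3→r7 (3), r4→r6 (6), r4→r7 (2), r5→r8 (11); capacity 3 + 6 + 2 + 11 = 22.
This cut is saturated, so no flow can exceed 22.

22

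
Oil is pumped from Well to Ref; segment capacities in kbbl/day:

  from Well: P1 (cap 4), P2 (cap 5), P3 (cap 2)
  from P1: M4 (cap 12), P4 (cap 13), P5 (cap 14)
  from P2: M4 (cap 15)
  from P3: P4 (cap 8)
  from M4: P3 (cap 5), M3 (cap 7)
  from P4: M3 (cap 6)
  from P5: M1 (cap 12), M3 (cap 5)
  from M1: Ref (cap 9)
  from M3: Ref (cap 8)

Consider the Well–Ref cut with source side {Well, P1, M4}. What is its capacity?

Edges leaving {Well, P1, M4}: Well→P2 (5), Well→P3 (2), P1→P4 (13), P1→P5 (14), M4→P3 (5), M4→M3 (7).
Cut capacity = 5 + 2 + 13 + 14 + 5 + 7 = 46.

46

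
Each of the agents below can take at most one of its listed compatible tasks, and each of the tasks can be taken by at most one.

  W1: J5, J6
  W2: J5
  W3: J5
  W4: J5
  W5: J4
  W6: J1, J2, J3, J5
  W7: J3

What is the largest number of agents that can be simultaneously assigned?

Unit-capacity flow: source→left, listed edges, right→sink; max matching = max flow.
Augmenting path W1→J5 (+1); matched 1.
Augmenting path W5→J4 (+1); matched 2.
Augmenting path W6→J1 (+1); matched 3.
Augmenting path W7→J3 (+1); matched 4.
Augmenting path W2→J5→W1→J6 (+1); matched 5.
No augmenting path remains; maximum matching = 5.
König certificate: {W1, W5, W6, W7, J5} is a vertex cover of size 5 (every listed pair touches it), so no matching can be larger.

5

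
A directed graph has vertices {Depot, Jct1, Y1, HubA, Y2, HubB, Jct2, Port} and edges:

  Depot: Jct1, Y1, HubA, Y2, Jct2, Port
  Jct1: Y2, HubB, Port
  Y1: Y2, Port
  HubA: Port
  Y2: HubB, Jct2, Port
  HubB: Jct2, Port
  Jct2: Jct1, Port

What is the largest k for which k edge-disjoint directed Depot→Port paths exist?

6

Assign every edge capacity 1; by Menger, the answer equals the max flow.
Path Depot→Port (+1); total 1.
Path Depot→Jct1→Port (+1); total 2.
Path Depot→Y1→Port (+1); total 3.
Path Depot→HubA→Port (+1); total 4.
Path Depot→Y2→Port (+1); total 5.
Path Depot→Jct2→Port (+1); total 6.
No residual Depot→Port path; max flow = 6.
Certifying cut of size 6: {Depot→HubA, Depot→Jct1, Depot→Jct2, Depot→Port, Depot→Y1, Depot→Y2}.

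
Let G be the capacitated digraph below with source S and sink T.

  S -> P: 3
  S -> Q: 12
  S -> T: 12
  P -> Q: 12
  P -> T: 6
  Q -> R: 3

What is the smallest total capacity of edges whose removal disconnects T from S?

15

Augment S→T: bottleneck 12, flow now 12.
Augment S→P→T: bottleneck 3, flow now 15.
No augmenting path remains; maximum flow = 15.
By max-flow min-cut, the minimum cut capacity equals the max flow.
In the residual graph, reachable from S: {S, Q, R}.
Min-cut edges: S→P (3), S→T (12); capacity 3 + 12 = 15.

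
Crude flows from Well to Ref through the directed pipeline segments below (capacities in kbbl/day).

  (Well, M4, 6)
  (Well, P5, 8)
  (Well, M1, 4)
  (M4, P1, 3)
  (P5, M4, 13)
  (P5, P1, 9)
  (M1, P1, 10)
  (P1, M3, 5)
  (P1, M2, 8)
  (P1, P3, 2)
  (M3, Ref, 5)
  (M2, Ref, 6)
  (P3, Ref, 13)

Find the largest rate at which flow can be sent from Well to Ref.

13

Augment Well→M4→P1→M3→Ref: bottleneck 3, flow now 3.
Augment Well→P5→P1→M3→Ref: bottleneck 2, flow now 5.
Augment Well→P5→P1→M2→Ref: bottleneck 6, flow now 11.
Augment Well→M1→P1→P3→Ref: bottleneck 2, flow now 13.
No augmenting path remains; maximum flow = 13.
In the residual graph, reachable from Well: {Well, M4, P5, M1, P1, M2}.
Min-cut edges: P1→M3 (5), P1→P3 (2), M2→Ref (6); capacity 5 + 2 + 6 = 13.
This cut is saturated, so no flow can exceed 13.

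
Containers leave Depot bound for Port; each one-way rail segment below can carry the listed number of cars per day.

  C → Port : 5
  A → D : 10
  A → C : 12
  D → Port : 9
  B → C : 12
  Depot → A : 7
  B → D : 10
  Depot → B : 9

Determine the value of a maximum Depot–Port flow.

Augment Depot→A→C→Port: bottleneck 5, flow now 5.
Augment Depot→A→D→Port: bottleneck 2, flow now 7.
Augment Depot→B→D→Port: bottleneck 7, flow now 14.
No augmenting path remains; maximum flow = 14.
In the residual graph, reachable from Depot: {Depot, A, B, C, D}.
Min-cut edges: C→Port (5), D→Port (9); capacity 5 + 9 = 14.
This cut is saturated, so no flow can exceed 14.

14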